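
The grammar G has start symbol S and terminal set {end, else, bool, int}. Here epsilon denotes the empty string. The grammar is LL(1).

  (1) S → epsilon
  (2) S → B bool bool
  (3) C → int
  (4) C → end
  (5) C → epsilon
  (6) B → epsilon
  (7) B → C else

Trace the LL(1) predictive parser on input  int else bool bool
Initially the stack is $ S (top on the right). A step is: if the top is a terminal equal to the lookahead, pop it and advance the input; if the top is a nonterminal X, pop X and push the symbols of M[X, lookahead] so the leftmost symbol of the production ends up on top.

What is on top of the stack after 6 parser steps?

bool

step 1: stack=$ S  input=int else bool bool $  — expand S → B bool bool
step 2: stack=$ bool bool B  input=int else bool bool $  — expand B → C else
step 3: stack=$ bool bool else C  input=int else bool bool $  — expand C → int
step 4: stack=$ bool bool else int  input=int else bool bool $  — match int
step 5: stack=$ bool bool else  input=else bool bool $  — match else
step 6: stack=$ bool bool  input=bool bool $  — match bool
Stack after step 6: $ bool (top = bool).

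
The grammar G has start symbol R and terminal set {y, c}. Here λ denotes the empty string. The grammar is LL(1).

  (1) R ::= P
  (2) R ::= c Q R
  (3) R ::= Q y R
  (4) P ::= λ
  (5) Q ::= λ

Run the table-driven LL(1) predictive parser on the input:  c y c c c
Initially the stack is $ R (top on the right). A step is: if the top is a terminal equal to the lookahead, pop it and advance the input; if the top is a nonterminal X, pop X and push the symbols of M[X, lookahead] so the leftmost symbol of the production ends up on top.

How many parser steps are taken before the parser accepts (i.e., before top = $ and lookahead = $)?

17

step 1: stack=$ R  input=c y c c c $  — expand R ::= c Q R
step 2: stack=$ R Q c  input=c y c c c $  — match c
step 3: stack=$ R Q  input=y c c c $  — expand Q ::= λ
step 4: stack=$ R  input=y c c c $  — expand R ::= Q y R
step 5: stack=$ R y Q  input=y c c c $  — expand Q ::= λ
step 6: stack=$ R y  input=y c c c $  — match y
step 7: stack=$ R  input=c c c $  — expand R ::= c Q R
step 8: stack=$ R Q c  input=c c c $  — match c
step 9: stack=$ R Q  input=c c $  — expand Q ::= λ
step 10: stack=$ R  input=c c $  — expand R ::= c Q R
step 11: stack=$ R Q c  input=c c $  — match c
step 12: stack=$ R Q  input=c $  — expand Q ::= λ
step 13: stack=$ R  input=c $  — expand R ::= c Q R
step 14: stack=$ R Q c  input=c $  — match c
step 15: stack=$ R Q  input=$  — expand Q ::= λ
step 16: stack=$ R  input=$  — expand R ::= P
step 17: stack=$ P  input=$  — expand P ::= λ
Accept reached after 17 steps.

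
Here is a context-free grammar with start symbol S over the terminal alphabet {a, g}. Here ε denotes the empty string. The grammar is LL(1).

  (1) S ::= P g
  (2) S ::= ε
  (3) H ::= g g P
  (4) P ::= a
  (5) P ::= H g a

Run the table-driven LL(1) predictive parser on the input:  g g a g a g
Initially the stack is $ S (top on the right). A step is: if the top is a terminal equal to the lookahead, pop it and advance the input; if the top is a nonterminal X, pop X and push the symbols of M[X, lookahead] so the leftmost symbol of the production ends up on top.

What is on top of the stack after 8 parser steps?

     Stack          Input          Action
  1  $ S            g g a g a g $  expand S ::= P g
  2  $ g P          g g a g a g $  expand P ::= H g a
  3  $ g a g H      g g a g a g $  expand H ::= g g P
  4  $ g a g P g g  g g a g a g $  match g
  5  $ g a g P g    g a g a g $    match g
  6  $ g a g P      a g a g $      expand P ::= a
  7  $ g a g a      a g a g $      match a
  8  $ g a g        g a g $        match g
Stack after step 8: $ g a (top = a).

a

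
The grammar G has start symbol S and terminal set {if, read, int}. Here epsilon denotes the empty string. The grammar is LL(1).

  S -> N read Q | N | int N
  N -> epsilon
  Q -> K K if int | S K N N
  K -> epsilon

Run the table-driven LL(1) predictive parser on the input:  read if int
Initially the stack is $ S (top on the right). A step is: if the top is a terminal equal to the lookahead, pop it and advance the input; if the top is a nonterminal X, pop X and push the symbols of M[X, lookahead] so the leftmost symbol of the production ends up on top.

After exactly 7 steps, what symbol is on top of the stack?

     Stack         Input          Action
  1  $ S           read if int $  expand S -> N read Q
  2  $ Q read N    read if int $  expand N -> epsilon
  3  $ Q read      read if int $  match read
  4  $ Q           if int $       expand Q -> K K if int
  5  $ int if K K  if int $       expand K -> epsilon
  6  $ int if K    if int $       expand K -> epsilon
  7  $ int if      if int $       match if
Stack after step 7: $ int (top = int).

int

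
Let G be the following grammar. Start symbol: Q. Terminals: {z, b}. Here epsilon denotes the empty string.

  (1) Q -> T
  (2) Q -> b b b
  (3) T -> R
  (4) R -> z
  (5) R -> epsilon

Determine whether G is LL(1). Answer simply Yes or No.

FIRST(Q) = {epsilon, b, z}
FIRST(T) = {epsilon, z}
FIRST(R) = {epsilon, z}
FOLLOW(Q) = {$}
FOLLOW(T) = {$}
FOLLOW(R) = {$}
Each cell of M receives at most one production.

Yes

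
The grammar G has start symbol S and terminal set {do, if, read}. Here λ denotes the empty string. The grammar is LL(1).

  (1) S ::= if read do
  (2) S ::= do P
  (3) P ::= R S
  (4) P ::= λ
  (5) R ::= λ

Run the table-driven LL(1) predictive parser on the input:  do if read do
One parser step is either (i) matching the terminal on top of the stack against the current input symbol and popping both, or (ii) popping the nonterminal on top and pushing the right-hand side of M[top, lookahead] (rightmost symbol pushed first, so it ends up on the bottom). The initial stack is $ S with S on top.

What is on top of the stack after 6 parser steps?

read

step 1: stack=$ S  input=do if read do $  — expand S ::= do P
step 2: stack=$ P do  input=do if read do $  — match do
step 3: stack=$ P  input=if read do $  — expand P ::= R S
step 4: stack=$ S R  input=if read do $  — expand R ::= λ
step 5: stack=$ S  input=if read do $  — expand S ::= if read do
step 6: stack=$ do read if  input=if read do $  — match if
Stack after step 6: $ do read (top = read).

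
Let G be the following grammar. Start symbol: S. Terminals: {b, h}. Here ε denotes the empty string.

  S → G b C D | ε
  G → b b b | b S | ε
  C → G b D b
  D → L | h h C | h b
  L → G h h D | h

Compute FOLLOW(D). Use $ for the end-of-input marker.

{$, b, h}

FIRST(G) = {ε, b}
FIRST(S) = {ε, b}  (via G b C D)
FIRST(C) = {b}  (via G b D b)
FIRST(L) = {b, h}  (via G h h D)
FIRST(D) = {b, h}  (via L)
FOLLOW(S) includes $ since S is the start symbol.
FOLLOW(G): in S→G b C D, G is followed by b C D with FIRST {b}; in C→G b D b, G is followed by b D b with FIRST {b}; in L→G h h D, G is followed by h h D with FIRST {h}. Thus FOLLOW(G) = {b, h}.
FOLLOW(S): in G→b S, the suffix after S is empty, so FOLLOW(S) ⊇ FOLLOW(G) = {b, h}. Thus FOLLOW(S) = {$, b, h}.
FOLLOW(C): in S→G b C D, C is followed by D with FIRST {b, h}; in D→h h C, the suffix after C is empty, so FOLLOW(C) ⊇ FOLLOW(D) = {$, b, h}. Thus FOLLOW(C) = {$, b, h}.
FOLLOW(D): in S→G b C D, the suffix after D is empty, so FOLLOW(D) ⊇ FOLLOW(S) = {$, b, h}; in C→G b D b, D is followed by b with FIRST {b}; in L→G h h D, the suffix after D is empty, so FOLLOW(D) ⊇ FOLLOW(L) = {$, b, h}. Thus FOLLOW(D) = {$, b, h}.
FOLLOW(L): in D→L, the suffix after L is empty, so FOLLOW(L) ⊇ FOLLOW(D) = {$, b, h}. Thus FOLLOW(L) = {$, b, h}.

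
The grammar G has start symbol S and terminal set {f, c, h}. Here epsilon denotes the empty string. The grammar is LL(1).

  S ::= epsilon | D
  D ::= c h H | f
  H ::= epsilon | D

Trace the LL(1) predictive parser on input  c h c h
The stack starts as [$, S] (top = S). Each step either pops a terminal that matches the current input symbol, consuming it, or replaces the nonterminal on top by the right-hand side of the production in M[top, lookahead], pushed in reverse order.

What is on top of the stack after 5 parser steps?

D

step 1: stack=$ S  input=c h c h $  — expand S ::= D
step 2: stack=$ D  input=c h c h $  — expand D ::= c h H
step 3: stack=$ H h c  input=c h c h $  — match c
step 4: stack=$ H h  input=h c h $  — match h
step 5: stack=$ H  input=c h $  — expand H ::= D
Stack after step 5: $ D (top = D).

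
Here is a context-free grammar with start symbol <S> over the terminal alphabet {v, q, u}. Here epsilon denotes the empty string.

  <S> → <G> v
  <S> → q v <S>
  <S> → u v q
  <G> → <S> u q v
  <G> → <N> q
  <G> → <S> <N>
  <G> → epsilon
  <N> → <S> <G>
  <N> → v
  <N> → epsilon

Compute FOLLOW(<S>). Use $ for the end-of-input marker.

{$, q, u, v}

FIRST(<S>) = {q, u, v}  (via <G> v)
FIRST(<N>) = {epsilon, q, u, v}  (via <S> <G>)
FIRST(<G>) = {epsilon, q, u, v}  (via <S> u q v, <N> q, <S> <N>)
FOLLOW(<S>) includes $ since <S> is the start symbol.
FOLLOW(<S>): in <S>→q v <S>, the suffix after <S> is empty (adds nothing new); in <G>→<S> u q v, <S> is followed by u q v with FIRST {u}; in <G>→<S> <N>, <S> is followed by <N> with FIRST {epsilon, q, u, v}; in <G>→<S> <N>, the suffix after <S> is nullable, so FOLLOW(<S>) ⊇ FOLLOW(<G>) = {q, v}; in <N>→<S> <G>, <S> is followed by <G> with FIRST {epsilon, q, u, v}; in <N>→<S> <G>, the suffix after <S> is nullable, so FOLLOW(<S>) ⊇ FOLLOW(<N>) = {q, v}. Thus FOLLOW(<S>) = {$, q, u, v}.
FOLLOW(<G>): in <S>→<G> v, <G> is followed by v with FIRST {v}; in <N>→<S> <G>, the suffix after <G> is empty, so FOLLOW(<G>) ⊇ FOLLOW(<N>) = {q, v}. Thus FOLLOW(<G>) = {q, v}.
FOLLOW(<N>): in <G>→<N> q, <N> is followed by q with FIRST {q}; in <G>→<S> <N>, the suffix after <N> is empty, so FOLLOW(<N>) ⊇ FOLLOW(<G>) = {q, v}. Thus FOLLOW(<N>) = {q, v}.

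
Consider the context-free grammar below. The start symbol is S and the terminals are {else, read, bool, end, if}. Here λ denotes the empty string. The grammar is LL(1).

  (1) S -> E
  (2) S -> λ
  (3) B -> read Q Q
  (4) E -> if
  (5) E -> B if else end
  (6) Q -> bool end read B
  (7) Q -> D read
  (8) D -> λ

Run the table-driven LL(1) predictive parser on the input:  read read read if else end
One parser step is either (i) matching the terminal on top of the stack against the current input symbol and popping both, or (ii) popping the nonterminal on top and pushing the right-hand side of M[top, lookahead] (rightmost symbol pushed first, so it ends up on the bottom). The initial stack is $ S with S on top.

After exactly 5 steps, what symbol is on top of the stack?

     Stack                   Input                         Action
  1  $ S                     read read read if else end $  expand S -> E
  2  $ E                     read read read if else end $  expand E -> B if else end
  3  $ end else if B         read read read if else end $  expand B -> read Q Q
  4  $ end else if Q Q read  read read read if else end $  match read
  5  $ end else if Q Q       read read if else end $       expand Q -> D read
Stack after step 5: $ end else if Q read D (top = D).

D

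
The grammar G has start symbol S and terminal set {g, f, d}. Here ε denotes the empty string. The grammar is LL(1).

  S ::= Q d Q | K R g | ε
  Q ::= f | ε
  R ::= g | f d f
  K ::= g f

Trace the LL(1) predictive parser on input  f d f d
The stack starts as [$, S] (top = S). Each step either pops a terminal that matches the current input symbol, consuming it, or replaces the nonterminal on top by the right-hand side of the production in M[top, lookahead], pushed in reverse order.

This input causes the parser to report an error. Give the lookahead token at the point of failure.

     Stack    Input      Action
  1  $ S      f d f d $  expand S ::= Q d Q
  2  $ Q d Q  f d f d $  expand Q ::= f
  3  $ Q d f  f d f d $  match f
  4  $ Q d    d f d $    match d
  5  $ Q      f d $      expand Q ::= f
  6  $ f      f d $      match f
  7  $        d $        error: stack empty but input remains

d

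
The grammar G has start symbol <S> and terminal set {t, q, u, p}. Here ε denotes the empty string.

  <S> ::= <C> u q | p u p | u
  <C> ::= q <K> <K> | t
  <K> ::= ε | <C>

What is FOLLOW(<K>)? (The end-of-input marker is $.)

{q, t, u}

FIRST(<C>): from <C>::=q <K> <K> we get {q}; from <C>::=t we get {t}. So FIRST(<C>) = {q, t}.
FIRST(<S>): from <S>::=<C> u q we get {q, t}; from <S>::=p u p we get {p}; from <S>::=u we get {u}. So FIRST(<S>) = {p, q, t, u}.
FIRST(<K>): from <K>::=ε we get {ε}; from <K>::=<C> we get {q, t}. So FIRST(<K>) = {ε, q, t}.
FOLLOW(<S>) includes $ since <S> is the start symbol.
FOLLOW(<S>): <S> appears on no right-hand side. Thus FOLLOW(<S>) = {$}.
FOLLOW(<C>): in <S>::=<C> u q, <C> is followed by u q with FIRST {u}; in <K>::=<C>, the suffix after <C> is empty, so FOLLOW(<C>) ⊇ FOLLOW(<K>) = {q, t, u}. Thus FOLLOW(<C>) = {q, t, u}.
FOLLOW(<K>): in <C>::=q <K> <K> (occurrence 1), <K> is followed by <K> with FIRST {ε, q, t}; in <C>::=q <K> <K> (occurrence 1), the suffix after <K> is nullable, so FOLLOW(<K>) ⊇ FOLLOW(<C>) = {q, t, u}; in <C>::=q <K> <K> (occurrence 2), the suffix after <K> is empty, so FOLLOW(<K>) ⊇ FOLLOW(<C>) = {q, t, u}. Thus FOLLOW(<K>) = {q, t, u}.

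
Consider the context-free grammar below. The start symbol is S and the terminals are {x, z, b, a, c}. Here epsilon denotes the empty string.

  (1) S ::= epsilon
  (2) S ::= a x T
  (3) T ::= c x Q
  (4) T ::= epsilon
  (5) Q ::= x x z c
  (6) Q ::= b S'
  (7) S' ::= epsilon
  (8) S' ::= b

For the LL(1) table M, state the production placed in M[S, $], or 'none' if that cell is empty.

FIRST(S) = {epsilon, a}
FIRST(T) = {epsilon, c}
FIRST(Q) = {b, x}
FIRST(S') = {epsilon, b}
FOLLOW(S) includes $ since S is the start symbol.
FOLLOW(S): S appears on no right-hand side. Thus FOLLOW(S) = {$}.
For S ::= epsilon: FIRST(epsilon) = {epsilon}, so it goes in M[S, t] for t ∈ {}; since epsilon ∈ FIRST, also for every t ∈ FOLLOW(S) = {$}.
For S ::= a x T: FIRST(a x T) = {a}, so it goes in M[S, t] for t ∈ {a}.

S ::= epsilon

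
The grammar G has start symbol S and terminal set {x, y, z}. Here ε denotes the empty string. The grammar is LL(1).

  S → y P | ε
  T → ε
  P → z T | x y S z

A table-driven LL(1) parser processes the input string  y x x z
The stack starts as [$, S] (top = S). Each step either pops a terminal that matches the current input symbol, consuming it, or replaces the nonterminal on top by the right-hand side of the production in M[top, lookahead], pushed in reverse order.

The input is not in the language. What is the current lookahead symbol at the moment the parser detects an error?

x

step 1: stack=$ S  input=y x x z $  — expand S → y P
step 2: stack=$ P y  input=y x x z $  — match y
step 3: stack=$ P  input=x x z $  — expand P → x y S z
step 4: stack=$ z S y x  input=x x z $  — match x
step 5: stack=$ z S y  input=x z $  — error: top is terminal y but lookahead is x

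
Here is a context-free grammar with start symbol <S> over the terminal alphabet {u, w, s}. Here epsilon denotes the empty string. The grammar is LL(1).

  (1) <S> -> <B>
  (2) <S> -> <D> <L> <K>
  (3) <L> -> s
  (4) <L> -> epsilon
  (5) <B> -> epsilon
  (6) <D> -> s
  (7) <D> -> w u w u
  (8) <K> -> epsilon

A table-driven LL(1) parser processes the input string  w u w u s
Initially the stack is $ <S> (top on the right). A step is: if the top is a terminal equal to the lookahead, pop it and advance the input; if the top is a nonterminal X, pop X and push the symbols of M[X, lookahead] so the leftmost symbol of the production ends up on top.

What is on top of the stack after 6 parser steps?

<L>

step 1: stack=$ <S>  input=w u w u s $  — expand <S> -> <D> <L> <K>
step 2: stack=$ <K> <L> <D>  input=w u w u s $  — expand <D> -> w u w u
step 3: stack=$ <K> <L> u w u w  input=w u w u s $  — match w
step 4: stack=$ <K> <L> u w u  input=u w u s $  — match u
step 5: stack=$ <K> <L> u w  input=w u s $  — match w
step 6: stack=$ <K> <L> u  input=u s $  — match u
Stack after step 6: $ <K> <L> (top = <L>).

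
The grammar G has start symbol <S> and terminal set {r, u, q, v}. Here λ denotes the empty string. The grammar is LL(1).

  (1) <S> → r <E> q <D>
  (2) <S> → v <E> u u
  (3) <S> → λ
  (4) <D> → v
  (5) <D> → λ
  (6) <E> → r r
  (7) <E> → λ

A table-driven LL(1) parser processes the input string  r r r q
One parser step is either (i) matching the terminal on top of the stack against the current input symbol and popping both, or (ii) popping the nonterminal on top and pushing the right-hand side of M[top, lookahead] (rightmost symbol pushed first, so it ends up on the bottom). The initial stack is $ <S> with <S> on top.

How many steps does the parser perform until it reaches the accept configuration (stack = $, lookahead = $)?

7

     Stack          Input      Action
  1  $ <S>          r r r q $  expand <S> → r <E> q <D>
  2  $ <D> q <E> r  r r r q $  match r
  3  $ <D> q <E>    r r q $    expand <E> → r r
  4  $ <D> q r r    r r q $    match r
  5  $ <D> q r      r q $      match r
  6  $ <D> q        q $        match q
  7  $ <D>          $          expand <D> → λ
Accept reached after 7 steps.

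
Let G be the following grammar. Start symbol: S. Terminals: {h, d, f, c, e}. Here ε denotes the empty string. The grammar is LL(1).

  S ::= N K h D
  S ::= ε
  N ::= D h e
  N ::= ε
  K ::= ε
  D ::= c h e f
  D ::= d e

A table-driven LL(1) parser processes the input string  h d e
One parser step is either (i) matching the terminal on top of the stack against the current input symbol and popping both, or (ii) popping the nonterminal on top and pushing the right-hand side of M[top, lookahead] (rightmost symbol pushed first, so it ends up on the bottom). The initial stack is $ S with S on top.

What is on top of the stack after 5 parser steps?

step 1: stack=$ S  input=h d e $  — expand S ::= N K h D
step 2: stack=$ D h K N  input=h d e $  — expand N ::= ε
step 3: stack=$ D h K  input=h d e $  — expand K ::= ε
step 4: stack=$ D h  input=h d e $  — match h
step 5: stack=$ D  input=d e $  — expand D ::= d e
Stack after step 5: $ e d (top = d).

d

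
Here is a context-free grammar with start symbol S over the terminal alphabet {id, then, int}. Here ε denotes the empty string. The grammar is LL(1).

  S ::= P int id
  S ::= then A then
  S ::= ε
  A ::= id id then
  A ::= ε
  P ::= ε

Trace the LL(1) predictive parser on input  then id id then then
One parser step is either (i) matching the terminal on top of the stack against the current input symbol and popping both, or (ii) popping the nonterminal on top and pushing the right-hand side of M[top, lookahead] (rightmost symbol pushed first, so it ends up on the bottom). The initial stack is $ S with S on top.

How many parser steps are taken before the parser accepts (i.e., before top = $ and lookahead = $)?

7

step 1: stack=$ S  input=then id id then then $  — expand S ::= then A then
step 2: stack=$ then A then  input=then id id then then $  — match then
step 3: stack=$ then A  input=id id then then $  — expand A ::= id id then
step 4: stack=$ then then id id  input=id id then then $  — match id
step 5: stack=$ then then id  input=id then then $  — match id
step 6: stack=$ then then  input=then then $  — match then
step 7: stack=$ then  input=then $  — match then
Accept reached after 7 steps.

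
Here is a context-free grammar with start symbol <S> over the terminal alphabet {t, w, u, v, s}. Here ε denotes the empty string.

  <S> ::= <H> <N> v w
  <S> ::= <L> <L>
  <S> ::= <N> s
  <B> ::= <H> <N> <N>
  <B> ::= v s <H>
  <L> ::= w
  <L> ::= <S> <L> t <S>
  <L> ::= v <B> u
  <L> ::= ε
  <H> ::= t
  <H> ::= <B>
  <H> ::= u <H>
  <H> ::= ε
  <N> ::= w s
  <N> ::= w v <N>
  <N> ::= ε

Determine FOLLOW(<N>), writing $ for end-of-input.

FIRST(<N>): from <N>::=w s we get {w}; from <N>::=w v <N> we get {w}; from <N>::=ε we get {ε}. So FIRST(<N>) = {ε, w}.
FIRST(<S>): from <S>::=<H> <N> v w we get {t, u, v, w}; from <S>::=<L> <L> we get {ε, s, t, u, v, w}; from <S>::=<N> s we get {s, w}. So FIRST(<S>) = {ε, s, t, u, v, w}.
FIRST(<L>): from <L>::=w we get {w}; from <L>::=<S> <L> t <S> we get {s, t, u, v, w}; from <L>::=v <B> u we get {v}; from <L>::=ε we get {ε}. So FIRST(<L>) = {ε, s, t, u, v, w}.
FIRST(<B>): from <B>::=<H> <N> <N> we get {ε, t, u, v, w}; from <B>::=v s <H> we get {v}. So FIRST(<B>) = {ε, t, u, v, w}.
FIRST(<H>): from <H>::=t we get {t}; from <H>::=<B> we get {ε, t, u, v, w}; from <H>::=u <H> we get {u}; from <H>::=ε we get {ε}. So FIRST(<H>) = {ε, t, u, v, w}.
FOLLOW(<S>) includes $ since <S> is the start symbol.
FOLLOW(<S>): in <L>::=<S> <L> t <S> (occurrence 1), <S> is followed by <L> t <S> with FIRST {s, t, u, v, w}; in <L>::=<S> <L> t <S> (occurrence 2), the suffix after <S> is empty, so FOLLOW(<S>) ⊇ FOLLOW(<L>) = {$, s, t, u, v, w}. Thus FOLLOW(<S>) = {$, s, t, u, v, w}.
FOLLOW(<L>): in <S>::=<L> <L> (occurrence 1), <L> is followed by <L> with FIRST {ε, s, t, u, v, w}; in <S>::=<L> <L> (occurrence 1), the suffix after <L> is nullable, so FOLLOW(<L>) ⊇ FOLLOW(<S>) = {$, s, t, u, v, w}; in <S>::=<L> <L> (occurrence 2), the suffix after <L> is empty, so FOLLOW(<L>) ⊇ FOLLOW(<S>) = {$, s, t, u, v, w}; in <L>::=<S> <L> t <S>, <L> is followed by t <S> with FIRST {t}. Thus FOLLOW(<L>) = {$, s, t, u, v, w}.
FOLLOW(<B>): in <L>::=v <B> u, <B> is followed by u with FIRST {u}; in <H>::=<B>, the suffix after <B> is empty, so FOLLOW(<B>) ⊇ FOLLOW(<H>) = {u, v, w}. Thus FOLLOW(<B>) = {u, v, w}.
FOLLOW(<H>): in <S>::=<H> <N> v w, <H> is followed by <N> v w with FIRST {v, w}; in <B>::=<H> <N> <N>, <H> is followed by <N> <N> with FIRST {ε, w}; in <B>::=<H> <N> <N>, the suffix after <H> is nullable, so FOLLOW(<H>) ⊇ FOLLOW(<B>) = {u, v, w}; in <B>::=v s <H>, the suffix after <H> is empty, so FOLLOW(<H>) ⊇ FOLLOW(<B>) = {u, v, w}; in <H>::=u <H>, the suffix after <H> is empty (adds nothing new). Thus FOLLOW(<H>) = {u, v, w}.
FOLLOW(<N>): in <S>::=<H> <N> v w, <N> is followed by v w with FIRST {v}; in <S>::=<N> s, <N> is followed by s with FIRST {s}; in <B>::=<H> <N> <N> (occurrence 1), <N> is followed by <N> with FIRST {ε, w}; in <B>::=<H> <N> <N> (occurrence 1), the suffix after <N> is nullable, so FOLLOW(<N>) ⊇ FOLLOW(<B>) = {u, v, w}; in <B>::=<H> <N> <N> (occurrence 2), the suffix after <N> is empty, so FOLLOW(<N>) ⊇ FOLLOW(<B>) = {u, v, w}; in <N>::=w v <N>, the suffix after <N> is empty (adds nothing new). Thus FOLLOW(<N>) = {s, u, v, w}.

{s, u, v, w}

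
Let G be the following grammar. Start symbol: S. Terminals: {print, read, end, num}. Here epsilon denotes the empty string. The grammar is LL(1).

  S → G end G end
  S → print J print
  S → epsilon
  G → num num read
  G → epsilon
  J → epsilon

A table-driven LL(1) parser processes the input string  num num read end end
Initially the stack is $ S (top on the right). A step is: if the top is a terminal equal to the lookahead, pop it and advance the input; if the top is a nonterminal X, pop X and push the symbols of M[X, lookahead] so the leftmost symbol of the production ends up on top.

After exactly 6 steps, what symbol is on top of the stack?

step 1: stack=$ S  input=num num read end end $  — expand S → G end G end
step 2: stack=$ end G end G  input=num num read end end $  — expand G → num num read
step 3: stack=$ end G end read num num  input=num num read end end $  — match num
step 4: stack=$ end G end read num  input=num read end end $  — match num
step 5: stack=$ end G end read  input=read end end $  — match read
step 6: stack=$ end G end  input=end end $  — match end
Stack after step 6: $ end G (top = G).

G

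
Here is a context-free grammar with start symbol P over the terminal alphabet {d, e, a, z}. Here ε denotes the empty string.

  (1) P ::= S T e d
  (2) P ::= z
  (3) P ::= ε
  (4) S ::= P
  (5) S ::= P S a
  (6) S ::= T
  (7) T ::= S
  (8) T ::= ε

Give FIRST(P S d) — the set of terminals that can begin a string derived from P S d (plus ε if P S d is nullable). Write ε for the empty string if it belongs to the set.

FIRST(P): from P::=S T e d we get {a, e, z}; from P::=z we get {z}; from P::=ε we get {ε}. So FIRST(P) = {ε, a, e, z}.
FIRST(S): from S::=P we get {ε, a, e, z}; from S::=P S a we get {a, e, z}; from S::=T we get {ε, a, e, z}. So FIRST(S) = {ε, a, e, z}.
FIRST(T): from T::=S we get {ε, a, e, z}; from T::=ε we get {ε}. So FIRST(T) = {ε, a, e, z}.
FIRST(P S d): take FIRST of each symbol in turn, carrying on past any symbol whose FIRST contains ε; result {a, d, e, z}.

{a, d, e, z}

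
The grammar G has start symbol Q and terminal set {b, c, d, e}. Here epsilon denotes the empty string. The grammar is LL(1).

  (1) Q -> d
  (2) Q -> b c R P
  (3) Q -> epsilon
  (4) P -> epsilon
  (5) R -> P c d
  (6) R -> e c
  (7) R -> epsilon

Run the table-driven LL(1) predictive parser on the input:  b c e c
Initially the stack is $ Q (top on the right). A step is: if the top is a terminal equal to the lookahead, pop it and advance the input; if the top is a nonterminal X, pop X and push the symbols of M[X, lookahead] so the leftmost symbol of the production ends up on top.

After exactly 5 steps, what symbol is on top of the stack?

step 1: stack=$ Q  input=b c e c $  — expand Q -> b c R P
step 2: stack=$ P R c b  input=b c e c $  — match b
step 3: stack=$ P R c  input=c e c $  — match c
step 4: stack=$ P R  input=e c $  — expand R -> e c
step 5: stack=$ P c e  input=e c $  — match e
Stack after step 5: $ P c (top = c).

c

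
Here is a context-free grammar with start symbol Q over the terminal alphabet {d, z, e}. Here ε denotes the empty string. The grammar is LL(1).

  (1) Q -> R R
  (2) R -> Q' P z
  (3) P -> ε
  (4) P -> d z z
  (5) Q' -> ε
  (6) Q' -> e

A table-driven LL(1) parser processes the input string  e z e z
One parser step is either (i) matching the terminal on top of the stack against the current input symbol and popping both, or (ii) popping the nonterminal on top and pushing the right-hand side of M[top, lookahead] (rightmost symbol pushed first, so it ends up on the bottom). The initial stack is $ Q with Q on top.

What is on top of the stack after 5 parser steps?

     Stack       Input      Action
  1  $ Q         e z e z $  expand Q -> R R
  2  $ R R       e z e z $  expand R -> Q' P z
  3  $ R z P Q'  e z e z $  expand Q' -> e
  4  $ R z P e   e z e z $  match e
  5  $ R z P     z e z $    expand P -> ε
Stack after step 5: $ R z (top = z).

z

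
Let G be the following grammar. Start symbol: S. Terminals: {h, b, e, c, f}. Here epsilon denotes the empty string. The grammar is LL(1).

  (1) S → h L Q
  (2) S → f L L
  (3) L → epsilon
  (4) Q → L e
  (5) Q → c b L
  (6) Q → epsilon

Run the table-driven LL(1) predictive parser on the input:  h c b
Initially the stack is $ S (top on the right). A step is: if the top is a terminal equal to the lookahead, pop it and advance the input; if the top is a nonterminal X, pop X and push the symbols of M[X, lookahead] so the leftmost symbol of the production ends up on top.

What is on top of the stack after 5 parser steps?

b

     Stack    Input    Action
  1  $ S      h c b $  expand S → h L Q
  2  $ Q L h  h c b $  match h
  3  $ Q L    c b $    expand L → epsilon
  4  $ Q      c b $    expand Q → c b L
  5  $ L b c  c b $    match c
Stack after step 5: $ L b (top = b).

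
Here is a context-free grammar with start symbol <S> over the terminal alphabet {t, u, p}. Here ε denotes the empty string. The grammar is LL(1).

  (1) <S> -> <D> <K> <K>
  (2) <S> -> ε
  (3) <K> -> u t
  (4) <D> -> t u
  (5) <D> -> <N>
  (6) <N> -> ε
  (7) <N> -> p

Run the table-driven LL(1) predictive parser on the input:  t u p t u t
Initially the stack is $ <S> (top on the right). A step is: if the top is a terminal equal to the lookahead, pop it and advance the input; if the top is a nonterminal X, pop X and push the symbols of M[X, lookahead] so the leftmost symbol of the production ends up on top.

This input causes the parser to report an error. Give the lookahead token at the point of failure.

p

step 1: stack=$ <S>  input=t u p t u t $  — expand <S> -> <D> <K> <K>
step 2: stack=$ <K> <K> <D>  input=t u p t u t $  — expand <D> -> t u
step 3: stack=$ <K> <K> u t  input=t u p t u t $  — match t
step 4: stack=$ <K> <K> u  input=u p t u t $  — match u
step 5: stack=$ <K> <K>  input=p t u t $  — error: M[<K>, p] is empty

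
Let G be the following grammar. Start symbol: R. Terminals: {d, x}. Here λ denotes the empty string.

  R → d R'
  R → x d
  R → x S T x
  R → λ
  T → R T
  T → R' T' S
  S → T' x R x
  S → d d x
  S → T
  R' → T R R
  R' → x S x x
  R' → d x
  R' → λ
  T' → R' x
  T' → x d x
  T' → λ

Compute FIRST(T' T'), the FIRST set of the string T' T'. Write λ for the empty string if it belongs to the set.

FIRST(R): from R→d R' we get {d}; from R→x d we get {x}; from R→x S T x we get {x}; from R→λ we get {λ}. So FIRST(R) = {λ, d, x}.
FIRST(T): from T→R T we get {d, x}; from T→R' T' S we get {d, x}. So FIRST(T) = {d, x}.
FIRST(R'): from R'→T R R we get {d, x}; from R'→x S x x we get {x}; from R'→d x we get {d}; from R'→λ we get {λ}. So FIRST(R') = {λ, d, x}.
FIRST(T'): from T'→R' x we get {d, x}; from T'→x d x we get {x}; from T'→λ we get {λ}. So FIRST(T') = {λ, d, x}.
FIRST(S): from S→T' x R x we get {d, x}; from S→d d x we get {d}; from S→T we get {d, x}. So FIRST(S) = {d, x}.
FIRST(T' T'): take FIRST of each symbol in turn, carrying on past any symbol whose FIRST contains λ; result {λ, d, x}.

{λ, d, x}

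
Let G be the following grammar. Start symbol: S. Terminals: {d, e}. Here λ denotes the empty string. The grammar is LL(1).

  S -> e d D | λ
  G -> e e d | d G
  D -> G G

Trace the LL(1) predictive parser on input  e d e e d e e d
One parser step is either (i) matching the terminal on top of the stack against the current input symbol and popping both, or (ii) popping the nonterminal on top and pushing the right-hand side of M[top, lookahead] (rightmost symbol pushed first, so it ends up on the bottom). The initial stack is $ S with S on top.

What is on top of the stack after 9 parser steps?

e

     Stack      Input              Action
  1  $ S        e d e e d e e d $  expand S -> e d D
  2  $ D d e    e d e e d e e d $  match e
  3  $ D d      d e e d e e d $    match d
  4  $ D        e e d e e d $      expand D -> G G
  5  $ G G      e e d e e d $      expand G -> e e d
  6  $ G d e e  e e d e e d $      match e
  7  $ G d e    e d e e d $        match e
  8  $ G d      d e e d $          match d
  9  $ G        e e d $            expand G -> e e d
Stack after step 9: $ d e e (top = e).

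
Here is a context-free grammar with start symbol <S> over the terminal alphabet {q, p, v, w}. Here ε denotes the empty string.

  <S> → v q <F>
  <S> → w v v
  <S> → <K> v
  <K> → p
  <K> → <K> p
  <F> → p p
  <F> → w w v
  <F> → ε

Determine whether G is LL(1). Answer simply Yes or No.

FIRST(<S>) = {p, v, w}
FIRST(<K>) = {p}
FIRST(<F>) = {ε, p, w}
FOLLOW(<S>) = {$}
FOLLOW(<K>) = {p, v}
FOLLOW(<F>) = {$}
Cell M[<K>, p] receives both <K> → p and <K> → <K> p — the grammar is not LL(1).

No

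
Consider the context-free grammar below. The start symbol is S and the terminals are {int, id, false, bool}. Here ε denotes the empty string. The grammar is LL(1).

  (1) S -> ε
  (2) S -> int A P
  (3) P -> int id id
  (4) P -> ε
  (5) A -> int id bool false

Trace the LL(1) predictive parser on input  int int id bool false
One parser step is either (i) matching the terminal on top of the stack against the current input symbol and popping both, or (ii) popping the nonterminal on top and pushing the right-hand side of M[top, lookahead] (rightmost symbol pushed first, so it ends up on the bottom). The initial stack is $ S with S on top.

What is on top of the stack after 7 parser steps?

     Stack                  Input                    Action
  1  $ S                    int int id bool false $  expand S -> int A P
  2  $ P A int              int int id bool false $  match int
  3  $ P A                  int id bool false $      expand A -> int id bool false
  4  $ P false bool id int  int id bool false $      match int
  5  $ P false bool id      id bool false $          match id
  6  $ P false bool         bool false $             match bool
  7  $ P false              false $                  match false
Stack after step 7: $ P (top = P).

P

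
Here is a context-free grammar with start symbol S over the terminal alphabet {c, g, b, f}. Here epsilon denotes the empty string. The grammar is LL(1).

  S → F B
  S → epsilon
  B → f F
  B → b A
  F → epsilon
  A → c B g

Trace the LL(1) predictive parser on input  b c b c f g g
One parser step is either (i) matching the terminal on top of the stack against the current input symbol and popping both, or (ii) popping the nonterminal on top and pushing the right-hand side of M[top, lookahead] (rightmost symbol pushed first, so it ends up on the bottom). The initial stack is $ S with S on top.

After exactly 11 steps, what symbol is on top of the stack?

step 1: stack=$ S  input=b c b c f g g $  — expand S → F B
step 2: stack=$ B F  input=b c b c f g g $  — expand F → epsilon
step 3: stack=$ B  input=b c b c f g g $  — expand B → b A
step 4: stack=$ A b  input=b c b c f g g $  — match b
step 5: stack=$ A  input=c b c f g g $  — expand A → c B g
step 6: stack=$ g B c  input=c b c f g g $  — match c
step 7: stack=$ g B  input=b c f g g $  — expand B → b A
step 8: stack=$ g A b  input=b c f g g $  — match b
step 9: stack=$ g A  input=c f g g $  — expand A → c B g
step 10: stack=$ g g B c  input=c f g g $  — match c
step 11: stack=$ g g B  input=f g g $  — expand B → f F
Stack after step 11: $ g g F f (top = f).

f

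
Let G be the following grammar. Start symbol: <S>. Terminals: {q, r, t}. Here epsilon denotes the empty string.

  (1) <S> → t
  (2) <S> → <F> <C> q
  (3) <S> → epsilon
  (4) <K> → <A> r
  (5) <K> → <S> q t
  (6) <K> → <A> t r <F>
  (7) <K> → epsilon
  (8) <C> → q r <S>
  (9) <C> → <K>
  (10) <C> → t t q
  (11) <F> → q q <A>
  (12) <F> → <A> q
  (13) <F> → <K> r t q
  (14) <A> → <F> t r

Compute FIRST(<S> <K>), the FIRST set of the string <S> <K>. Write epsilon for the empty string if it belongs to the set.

FIRST(<S>): from <S>→t we get {t}; from <S>→<F> <C> q we get {q, r, t}; from <S>→epsilon we get {epsilon}. So FIRST(<S>) = {epsilon, q, r, t}.
FIRST(<K>): from <K>→<A> r we get {q, r, t}; from <K>→<S> q t we get {q, r, t}; from <K>→<A> t r <F> we get {q, r, t}; from <K>→epsilon we get {epsilon}. So FIRST(<K>) = {epsilon, q, r, t}.
FIRST(<C>): from <C>→q r <S> we get {q}; from <C>→<K> we get {epsilon, q, r, t}; from <C>→t t q we get {t}. So FIRST(<C>) = {epsilon, q, r, t}.
FIRST(<F>): from <F>→q q <A> we get {q}; from <F>→<A> q we get {q, r, t}; from <F>→<K> r t q we get {q, r, t}. So FIRST(<F>) = {q, r, t}.
FIRST(<A>): from <A>→<F> t r we get {q, r, t}. So FIRST(<A>) = {q, r, t}.
FIRST(<S> <K>): take FIRST of each symbol in turn, carrying on past any symbol whose FIRST contains epsilon; result {epsilon, q, r, t}.

{epsilon, q, r, t}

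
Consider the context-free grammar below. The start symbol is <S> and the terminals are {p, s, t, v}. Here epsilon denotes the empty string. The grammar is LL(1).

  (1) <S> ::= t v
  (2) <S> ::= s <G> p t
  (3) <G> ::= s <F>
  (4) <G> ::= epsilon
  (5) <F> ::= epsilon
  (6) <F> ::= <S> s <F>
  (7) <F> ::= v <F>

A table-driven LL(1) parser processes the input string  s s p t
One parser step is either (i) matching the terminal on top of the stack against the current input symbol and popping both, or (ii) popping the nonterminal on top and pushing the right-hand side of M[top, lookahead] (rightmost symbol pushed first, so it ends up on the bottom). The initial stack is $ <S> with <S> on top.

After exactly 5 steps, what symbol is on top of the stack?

     Stack        Input      Action
  1  $ <S>        s s p t $  expand <S> ::= s <G> p t
  2  $ t p <G> s  s s p t $  match s
  3  $ t p <G>    s p t $    expand <G> ::= s <F>
  4  $ t p <F> s  s p t $    match s
  5  $ t p <F>    p t $      expand <F> ::= epsilon
Stack after step 5: $ t p (top = p).

p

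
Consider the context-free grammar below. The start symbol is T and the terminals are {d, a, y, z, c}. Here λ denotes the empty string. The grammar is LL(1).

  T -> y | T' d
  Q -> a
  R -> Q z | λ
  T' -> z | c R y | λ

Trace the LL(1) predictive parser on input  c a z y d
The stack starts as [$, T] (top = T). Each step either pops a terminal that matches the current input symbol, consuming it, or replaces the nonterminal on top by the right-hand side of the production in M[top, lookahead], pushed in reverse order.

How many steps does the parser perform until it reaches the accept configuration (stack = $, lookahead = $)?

9

     Stack      Input        Action
  1  $ T        c a z y d $  expand T -> T' d
  2  $ d T'     c a z y d $  expand T' -> c R y
  3  $ d y R c  c a z y d $  match c
  4  $ d y R    a z y d $    expand R -> Q z
  5  $ d y z Q  a z y d $    expand Q -> a
  6  $ d y z a  a z y d $    match a
  7  $ d y z    z y d $      match z
  8  $ d y      y d $        match y
  9  $ d        d $          match d
Accept reached after 9 steps.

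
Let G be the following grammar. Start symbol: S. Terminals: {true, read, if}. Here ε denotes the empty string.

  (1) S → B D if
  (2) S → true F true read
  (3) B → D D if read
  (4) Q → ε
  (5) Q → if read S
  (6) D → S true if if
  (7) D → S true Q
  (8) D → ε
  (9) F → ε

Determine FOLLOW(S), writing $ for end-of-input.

{$, if, true}

FIRST(Q): from Q→ε we get {ε}; from Q→if read S we get {if}. So FIRST(Q) = {ε, if}.
FIRST(F): from F→ε we get {ε}. So FIRST(F) = {ε}.
FIRST(S): from S→B D if we get {if, true}; from S→true F true read we get {true}. So FIRST(S) = {if, true}.
FIRST(D): from D→S true if if we get {if, true}; from D→S true Q we get {if, true}; from D→ε we get {ε}. So FIRST(D) = {ε, if, true}.
FIRST(B): from B→D D if read we get {if, true}. So FIRST(B) = {if, true}.
FOLLOW(S) includes $ since S is the start symbol.
FOLLOW(B): in S→B D if, B is followed by D if with FIRST {if, true}. Thus FOLLOW(B) = {if, true}.
FOLLOW(D): in S→B D if, D is followed by if with FIRST {if}; in B→D D if read (occurrence 1), D is followed by D if read with FIRST {if, true}; in B→D D if read (occurrence 2), D is followed by if read with FIRST {if}. Thus FOLLOW(D) = {if, true}.
FOLLOW(Q): in D→S true Q, the suffix after Q is empty, so FOLLOW(Q) ⊇ FOLLOW(D) = {if, true}. Thus FOLLOW(Q) = {if, true}.
FOLLOW(S): in Q→if read S, the suffix after S is empty, so FOLLOW(S) ⊇ FOLLOW(Q) = {if, true}; in D→S true if if, S is followed by true if if with FIRST {true}; in D→S true Q, S is followed by true Q with FIRST {true}. Thus FOLLOW(S) = {$, if, true}.
FOLLOW(F): in S→true F true read, F is followed by true read with FIRST {true}. Thus FOLLOW(F) = {true}.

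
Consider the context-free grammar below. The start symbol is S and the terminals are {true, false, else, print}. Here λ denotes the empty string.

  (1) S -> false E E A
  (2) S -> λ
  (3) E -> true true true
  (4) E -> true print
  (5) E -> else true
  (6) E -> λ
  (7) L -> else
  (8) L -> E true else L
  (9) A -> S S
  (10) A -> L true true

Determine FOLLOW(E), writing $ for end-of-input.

FIRST(S) = {λ, false}
FIRST(E) = {λ, else, true}
FIRST(L) = {else, true}  (via E true else L)
FIRST(A) = {λ, else, false, true}  (via S S, L true true)
FOLLOW(S) includes $ since S is the start symbol.
FOLLOW(L): in L->E true else L, the suffix after L is empty (adds nothing new); in A->L true true, L is followed by true true with FIRST {true}. Thus FOLLOW(L) = {true}.
FOLLOW(S): in A->S S (occurrence 1), S is followed by S with FIRST {λ, false}; in A->S S (occurrence 1), the suffix after S is nullable, so FOLLOW(S) ⊇ FOLLOW(A) = {$, false}; in A->S S (occurrence 2), the suffix after S is empty, so FOLLOW(S) ⊇ FOLLOW(A) = {$, false}. Thus FOLLOW(S) = {$, false}.
FOLLOW(E): in S->false E E A (occurrence 1), E is followed by E A with FIRST {λ, else, false, true}; in S->false E E A (occurrence 1), the suffix after E is nullable, so FOLLOW(E) ⊇ FOLLOW(S) = {$, false}; in S->false E E A (occurrence 2), E is followed by A with FIRST {λ, else, false, true}; in S->false E E A (occurrence 2), the suffix after E is nullable, so FOLLOW(E) ⊇ FOLLOW(S) = {$, false}; in L->E true else L, E is followed by true else L with FIRST {true}. Thus FOLLOW(E) = {$, else, false, true}.
FOLLOW(A): in S->false E E A, the suffix after A is empty, so FOLLOW(A) ⊇ FOLLOW(S) = {$, false}. Thus FOLLOW(A) = {$, false}.

{$, else, false, true}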